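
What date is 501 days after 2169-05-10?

2170-09-23

Count 501 days after May 10, 2169:
May 2169: 31 − 10 = 21 days remain.
Then 15 full months totalling 457 days.
September 1–23, 2170: 23 days.
Total: 21 + 457 + 23 = 501 days.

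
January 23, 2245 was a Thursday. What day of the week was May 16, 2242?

Count forward from the earlier date (May 16, 2242) to the later (January 23, 2245):
Day-of-year of May 16, 2242: 136.
Day-of-year of January 23, 2245: 23.
2242 has 365 days, so 365 − 136 = 229 days remain in 2242.
Full years: 2243: 365; 2244: 366. Sum = 731.
Total: 229 + 731 + 23 = 983 days.
983 mod 7 = 3, so 3 days before Thursday is Monday.

Monday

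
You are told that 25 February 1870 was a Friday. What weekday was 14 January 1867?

Monday

Count forward from the earlier date (January 14, 1867) to the later (February 25, 1870):
January 14, 1867 → January 14, 1868: 365 days.
January 14, 1868 → January 14, 1869: 366 days (1868 is a leap year).
January 14, 1869 → January 14, 1870: 365 days.
January 1870: 31 − 14 = 17 days remain.
February 1–25, 1870: 25 days (1870 is not a leap year).
Residual: 42 days.
Total: 1138 days.
1138 mod 7 = 4, so 4 days before Friday is Monday.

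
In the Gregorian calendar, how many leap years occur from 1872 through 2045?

Years divisible by 4: 1872, 1876, …, 2044 — 44 in all.
Of these, 1900 is divisible by 100 but not 400, so not leap.
2000 is divisible by 400, so still leap.
Leap years: 44 − 1 = 43.

43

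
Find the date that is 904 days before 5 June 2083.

13 December 2080

Count 904 days before June 5, 2083:
Day-of-year of December 13, 2080: 348.
Day-of-year of June 5, 2083: 156.
2080 has 366 days, so 366 − 348 = 18 days remain in 2080.
Full years: 2081: 365; 2082: 365. Sum = 730.
Total: 18 + 730 + 156 = 904 days.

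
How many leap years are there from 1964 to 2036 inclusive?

Years divisible by 4: 1964, 1968, …, 2036 — 19 in all.
2000 is divisible by 400, so still leap.
No century exceptions apply. Count: 19.

19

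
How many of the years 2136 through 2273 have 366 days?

34

Years divisible by 4: 2136, 2140, …, 2272 — 35 in all.
Of these, 2200 is divisible by 100 but not 400, so not leap.
Leap years: 35 − 1 = 34.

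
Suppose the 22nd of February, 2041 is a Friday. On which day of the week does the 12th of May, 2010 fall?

Count forward from the earlier date (May 12, 2010) to the later (February 22, 2041):
Day-of-year of May 12, 2010: 132.
Day-of-year of February 22, 2041: 53.
2010 has 365 days, so 365 − 132 = 233 days remain in 2010.
Full years 2011–2040: 22 common + 8 leap = 22×365 + 8×366 = 10958 days.
Total: 233 + 10958 + 53 = 11244 days.
11244 mod 7 = 2, so 2 days before Friday is Wednesday.

Wednesday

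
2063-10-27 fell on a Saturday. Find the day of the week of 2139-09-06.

Day-of-year of October 27, 2063: 300.
Day-of-year of September 6, 2139: 249.
2063 has 365 days, so 365 − 300 = 65 days remain in 2063.
Full years 2064–2138: 57 common + 18 leap = 57×365 + 18×366 = 27393 days.
Total: 65 + 27393 + 249 = 27707 days.
27707 mod 7 = 1, so 1 day after Saturday is Sunday.

Sunday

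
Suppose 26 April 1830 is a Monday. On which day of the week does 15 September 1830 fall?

Wednesday

April 1830: 30 − 26 = 4 days remain.
Then May (31), June (30), July (31), August (31): 31 + 30 + 31 + 31 = 123 days.
September 1–15, 1830: 15 days.
Total: 4 + 123 + 15 = 142 days.
142 mod 7 = 2, so 2 days after Monday is Wednesday.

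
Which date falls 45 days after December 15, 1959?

January 29, 1960

Count 45 days after December 15, 1959:
Day-of-year of December 15, 1959: 349.
Day-of-year of January 29, 1960: 29.
1959 has 365 days, so 365 − 349 = 16 days remain in 1959.
Total: 16 + 29 = 45 days.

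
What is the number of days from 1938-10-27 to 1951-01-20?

4468

Day-of-year of October 27, 1938: 300.
Day-of-year of January 20, 1951: 20.
1938 has 365 days, so 365 − 300 = 65 days remain in 1938.
Full years 1939–1950: 9 common + 3 leap = 9×365 + 3×366 = 4383 days.
Total: 65 + 4383 + 20 = 4468 days.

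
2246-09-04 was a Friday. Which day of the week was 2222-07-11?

Count forward from the earlier date (July 11, 2222) to the later (September 4, 2246):
Day-of-year of July 11, 2222: 192.
Day-of-year of September 4, 2246: 247.
2222 has 365 days, so 365 − 192 = 173 days remain in 2222.
Full years 2223–2245: 17 common + 6 leap = 17×365 + 6×366 = 8401 days.
Total: 173 + 8401 + 247 = 8821 days.
8821 mod 7 = 1, so 1 day before Friday is Thursday.

Thursday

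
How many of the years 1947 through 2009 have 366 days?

16

Years divisible by 4: 1948, 1952, …, 2008 — 16 in all.
2000 is divisible by 400, so still leap.
No century exceptions apply. Count: 16.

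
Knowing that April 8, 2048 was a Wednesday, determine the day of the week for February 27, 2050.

April 2048: 30 − 8 = 22 days remain.
Then 21 full months totalling 641 days.
February 1–27, 2050: 27 days (2050 is not a leap year).
Total: 22 + 641 + 27 = 690 days.
690 mod 7 = 4, so 4 days after Wednesday is Sunday.

Sunday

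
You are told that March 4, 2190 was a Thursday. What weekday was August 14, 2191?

Sunday

March 2190: 31 − 4 = 27 days remain.
Then 16 full months totalling 487 days.
August 1–14, 2191: 14 days.
Total: 27 + 487 + 14 = 528 days.
528 mod 7 = 3, so 3 days after Thursday is Sunday.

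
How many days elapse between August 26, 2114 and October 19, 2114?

54

August 2114: 31 − 26 = 5 days remain.
Then September (30): 30 days.
October 1–19, 2114: 19 days.
Total: 5 + 30 + 19 = 54 days.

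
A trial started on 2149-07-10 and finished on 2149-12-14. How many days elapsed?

157

July 2149: 31 − 10 = 21 days remain.
Then August (31), September (30), October (31), November (30): 31 + 30 + 31 + 30 = 122 days.
December 1–14, 2149: 14 days.
Total: 21 + 122 + 14 = 157 days.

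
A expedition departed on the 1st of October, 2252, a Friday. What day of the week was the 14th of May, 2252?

Count forward from the earlier date (May 14, 2252) to the later (October 1, 2252):
May 2252: 31 − 14 = 17 days remain.
Then June (30), July (31), August (31), September (30): 30 + 31 + 31 + 30 = 122 days.
October 1, 2252: 1 day.
Total: 17 + 122 + 1 = 140 days.
140 is a multiple of 7, so the 14th of May, 2252 falls on the same weekday: Friday.

Friday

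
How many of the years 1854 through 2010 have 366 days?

38

Years divisible by 4: 1856, 1860, …, 2008 — 39 in all.
Of these, 1900 is divisible by 100 but not 400, so not leap.
2000 is divisible by 400, so still leap.
Leap years: 39 − 1 = 38.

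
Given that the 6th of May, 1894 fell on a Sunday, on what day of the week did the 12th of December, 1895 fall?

Thursday

May 1894: 31 − 6 = 25 days remain.
Then 18 full months totalling 548 days.
December 1–12, 1895: 12 days.
Total: 25 + 548 + 12 = 585 days.
585 mod 7 = 4, so 4 days after Sunday is Thursday.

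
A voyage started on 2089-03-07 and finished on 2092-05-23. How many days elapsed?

March 7, 2089 → March 7, 2090: 365 days.
March 7, 2090 → March 7, 2091: 365 days.
March 7, 2091 → March 7, 2092: 366 days (2092 is a leap year).
March 2092: 31 − 7 = 24 days remain.
Then April (30): 30 days.
May 1–23, 2092: 23 days.
Residual: 77 days.
Total: 1173 days.

1173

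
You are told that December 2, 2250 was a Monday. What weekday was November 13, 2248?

Monday

Count forward from the earlier date (November 13, 2248) to the later (December 2, 2250):
November 2248: 30 − 13 = 17 days remain.
Then 24 full months totalling 730 days.
December 1–2, 2250: 2 days.
Total: 17 + 730 + 2 = 749 days.
749 is a multiple of 7, so November 13, 2248 falls on the same weekday: Monday.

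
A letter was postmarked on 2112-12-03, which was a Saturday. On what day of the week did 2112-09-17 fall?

Count forward from the earlier date (September 17, 2112) to the later (December 3, 2112):
September 2112: 30 − 17 = 13 days remain.
Then October (31), November (30): 31 + 30 = 61 days.
December 1–3, 2112: 3 days.
Total: 13 + 61 + 3 = 77 days.
77 is a multiple of 7, so 2112-09-17 falls on the same weekday: Saturday.

Saturday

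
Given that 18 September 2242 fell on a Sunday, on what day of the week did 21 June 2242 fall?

Tuesday

Count forward from the earlier date (June 21, 2242) to the later (September 18, 2242):
June 2242: 30 − 21 = 9 days remain.
Then July (31), August (31): 31 + 31 = 62 days.
September 1–18, 2242: 18 days.
Total: 9 + 62 + 18 = 89 days.
89 mod 7 = 5, so 5 days before Sunday is Tuesday.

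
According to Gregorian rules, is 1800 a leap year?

1800 is not a leap year (divisible by 100 but not 400).

No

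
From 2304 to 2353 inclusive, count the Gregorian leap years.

Years divisible by 4: 2304, 2308, …, 2352 — 13 in all.
No century exceptions apply. Count: 13.

13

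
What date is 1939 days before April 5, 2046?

December 13, 2040

Count 1939 days before April 5, 2046:
December 13, 2040 → December 13, 2041: 365 days.
December 13, 2041 → December 13, 2042: 365 days.
December 13, 2042 → December 13, 2043: 365 days.
December 13, 2043 → December 13, 2044: 366 days (2044 is a leap year).
December 13, 2044 → December 13, 2045: 365 days.
December 2045: 31 − 13 = 18 days remain.
Then January (31), February 2046 (28), March (31): 31 + 28 + 31 = 90 days.
April 1–5, 2046: 5 days.
Residual: 113 days.
Total: 1939 days.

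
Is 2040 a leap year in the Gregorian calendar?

2040 is a leap year.

Yes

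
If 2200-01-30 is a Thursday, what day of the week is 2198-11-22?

Thursday

Count forward from the earlier date (November 22, 2198) to the later (January 30, 2200):
November 22, 2198 → November 22, 2199: 365 days.
November 2199: 30 − 22 = 8 days remain.
Then December (31): 31 days.
January 1–30, 2200: 30 days.
Residual: 69 days.
Total: 434 days.
434 is a multiple of 7, so 2198-11-22 falls on the same weekday: Thursday.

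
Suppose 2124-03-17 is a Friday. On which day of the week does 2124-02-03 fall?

Count forward from the earlier date (February 3, 2124) to the later (March 17, 2124):
February 2124: 29 − 3 = 26 days remain (2124 is a leap year, so February has 29 days).
March 1–17, 2124: 17 days.
Total: 26 + 17 = 43 days.
43 mod 7 = 1, so 1 day before Friday is Thursday.

Thursday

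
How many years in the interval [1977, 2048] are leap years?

18

Years divisible by 4: 1980, 1984, …, 2048 — 18 in all.
2000 is divisible by 400, so still leap.
No century exceptions apply. Count: 18.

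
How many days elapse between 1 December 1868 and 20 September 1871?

December 1, 1868 → December 1, 1869: 365 days.
December 1, 1869 → December 1, 1870: 365 days.
December 1870: 31 − 1 = 30 days remain.
Then January (31), February 1871 (28), March (31), April (30), May (31), June (30), July (31), August (31): 31 + 28 + 31 + 30 + 31 + 30 + 31 + 31 = 243 days.
September 1–20, 1871: 20 days.
Residual: 293 days.
Total: 1023 days.

1023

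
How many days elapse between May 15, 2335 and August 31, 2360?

From May 15, 2335 to May 15, 2360: 25 years, of which 7 contain a Feb 29 — 18×365 + 7×366 = 9132 days.
May 2360: 31 − 15 = 16 days remain.
Then June (30), July (31): 30 + 31 = 61 days.
August 1–31, 2360: 31 days.
Residual: 108 days.
Total: 9240 days.

9240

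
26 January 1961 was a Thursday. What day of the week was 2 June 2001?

Day-of-year of January 26, 1961: 26.
Day-of-year of June 2, 2001: 153.
1961 has 365 days, so 365 − 26 = 339 days remain in 1961.
Full years 1962–2000: 29 common + 10 leap = 29×365 + 10×366 = 14245 days.
Total: 339 + 14245 + 153 = 14737 days.
14737 mod 7 = 2, so 2 days after Thursday is Saturday.

Saturday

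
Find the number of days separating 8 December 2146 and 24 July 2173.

From December 8, 2146 to December 8, 2172: 26 years, of which 7 contain a Feb 29 — 19×365 + 7×366 = 9497 days.
December 2172: 31 − 8 = 23 days remain.
Then January (31), February 2173 (28), March (31), April (30), May (31), June (30): 31 + 28 + 31 + 30 + 31 + 30 = 181 days.
July 1–24, 2173: 24 days.
Residual: 228 days.
Total: 9725 days.

9725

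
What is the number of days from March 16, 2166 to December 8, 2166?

267

March 2166: 31 − 16 = 15 days remain.
Then April (30), May (31), June (30), July (31), August (31), September (30), October (31), November (30): 30 + 31 + 30 + 31 + 31 + 30 + 31 + 30 = 244 days.
December 1–8, 2166: 8 days.
Total: 15 + 244 + 8 = 267 days.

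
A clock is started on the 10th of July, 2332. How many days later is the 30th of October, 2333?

July 10, 2332 → July 10, 2333: 365 days.
July 2333: 31 − 10 = 21 days remain.
Then August (31), September (30): 31 + 30 = 61 days.
October 1–30, 2333: 30 days.
Residual: 112 days.
Total: 477 days.

477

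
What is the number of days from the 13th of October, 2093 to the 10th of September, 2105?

4349

Day-of-year of October 13, 2093: 286.
Day-of-year of September 10, 2105: 253.
2093 has 365 days, so 365 − 286 = 79 days remain in 2093.
Full years 2094–2104: 9 common + 2 leap = 9×365 + 2×366 = 4017 days.
Total: 79 + 4017 + 253 = 4349 days.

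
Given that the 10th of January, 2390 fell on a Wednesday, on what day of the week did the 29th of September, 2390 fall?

Saturday

January 2390: 31 − 10 = 21 days remain.
Then February 2390 (28), March (31), April (30), May (31), June (30), July (31), August (31): 28 + 31 + 30 + 31 + 30 + 31 + 31 = 212 days.
September 1–29, 2390: 29 days.
Total: 21 + 212 + 29 = 262 days.
262 mod 7 = 3, so 3 days after Wednesday is Saturday.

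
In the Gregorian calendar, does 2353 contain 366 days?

2353 is not a leap year.

No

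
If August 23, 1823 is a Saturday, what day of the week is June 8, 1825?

Wednesday

August 23, 1823 → August 23, 1824: 366 days (1824 is a leap year).
August 1824: 31 − 23 = 8 days remain.
Then 9 full months totalling 273 days.
June 1–8, 1825: 8 days.
Residual: 289 days.
Total: 655 days.
655 mod 7 = 4, so 4 days after Saturday is Wednesday.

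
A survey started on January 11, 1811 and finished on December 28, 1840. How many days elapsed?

Day-of-year of January 11, 1811: 11.
Day-of-year of December 28, 1840: 363.
1811 has 365 days, so 365 − 11 = 354 days remain in 1811.
Full years 1812–1839: 21 common + 7 leap = 21×365 + 7×366 = 10227 days.
Total: 354 + 10227 + 363 = 10944 days.

10944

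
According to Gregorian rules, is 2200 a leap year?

2200 is not a leap year (divisible by 100 but not 400).

No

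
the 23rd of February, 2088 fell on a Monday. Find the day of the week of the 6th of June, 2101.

Monday

From February 23, 2088 to February 23, 2101: 13 years, of which 3 contain a Feb 29 — 10×365 + 3×366 = 4748 days.
(2100 is not a leap year (divisible by 100 but not 400).)
February 2101: 28 − 23 = 5 days remain (2101 is not a leap year, so February has 28 days).
Then March (31), April (30), May (31): 31 + 30 + 31 = 92 days.
June 1–6, 2101: 6 days.
Residual: 103 days.
Total: 4851 days.
4851 is a multiple of 7, so the 6th of June, 2101 falls on the same weekday: Monday.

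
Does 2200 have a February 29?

2200 is not a leap year (divisible by 100 but not 400).

No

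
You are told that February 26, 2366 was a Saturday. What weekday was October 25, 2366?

Tuesday

February 2366: 28 − 26 = 2 days remain (2366 is not a leap year, so February has 28 days).
Then March (31), April (30), May (31), June (30), July (31), August (31), September (30): 31 + 30 + 31 + 30 + 31 + 31 + 30 = 214 days.
October 1–25, 2366: 25 days.
Total: 2 + 214 + 25 = 241 days.
241 mod 7 = 3, so 3 days after Saturday is Tuesday.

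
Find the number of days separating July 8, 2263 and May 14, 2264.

311

Day-of-year of July 8, 2263: 189.
Day-of-year of May 14, 2264: 135.
2263 has 365 days, so 365 − 189 = 176 days remain in 2263.
Total: 176 + 135 = 311 days.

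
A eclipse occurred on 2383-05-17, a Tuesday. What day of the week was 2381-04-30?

Thursday

Count forward from the earlier date (April 30, 2381) to the later (May 17, 2383):
April 2381: 30 − 30 = 0 days remain.
Then 24 full months totalling 730 days.
May 1–17, 2383: 17 days.
Total: 0 + 730 + 17 = 747 days.
747 mod 7 = 5, so 5 days before Tuesday is Thursday.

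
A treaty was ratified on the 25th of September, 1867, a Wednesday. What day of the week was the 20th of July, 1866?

Friday

Count forward from the earlier date (July 20, 1866) to the later (September 25, 1867):
July 20, 1866 → July 20, 1867: 365 days.
July 1867: 31 − 20 = 11 days remain.
Then August (31): 31 days.
September 1–25, 1867: 25 days.
Residual: 67 days.
Total: 432 days.
432 mod 7 = 5, so 5 days before Wednesday is Friday.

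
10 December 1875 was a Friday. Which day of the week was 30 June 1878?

Sunday

December 10, 1875 → December 10, 1876: 366 days (1876 is a leap year).
December 10, 1876 → December 10, 1877: 365 days.
December 1877: 31 − 10 = 21 days remain.
Then January (31), February 1878 (28), March (31), April (30), May (31): 31 + 28 + 31 + 30 + 31 = 151 days.
June 1–30, 1878: 30 days.
Residual: 202 days.
Total: 933 days.
933 mod 7 = 2, so 2 days after Friday is Sunday.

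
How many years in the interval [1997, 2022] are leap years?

Years divisible by 4 in [1997, 2022]: 2000, 2004, 2008, 2012, 2016, 2020.
2000 is divisible by 400, so still leap.
No century exceptions apply. Count: 6.

6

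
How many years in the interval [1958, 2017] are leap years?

15

Years divisible by 4: 1960, 1964, …, 2016 — 15 in all.
2000 is divisible by 400, so still leap.
No century exceptions apply. Count: 15.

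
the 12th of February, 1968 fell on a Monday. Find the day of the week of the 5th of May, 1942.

Tuesday

Count forward from the earlier date (May 5, 1942) to the later (February 12, 1968):
From May 5, 1942 to May 5, 1967: 25 years, of which 6 contain a Feb 29 — 19×365 + 6×366 = 9131 days.
May 1967: 31 − 5 = 26 days remain.
Then June (30), July (31), August (31), September (30), October (31), November (30), December (31), January (31): 30 + 31 + 31 + 30 + 31 + 30 + 31 + 31 = 245 days.
February 1–12, 1968: 12 days (1968 is a leap year).
Residual: 283 days.
Total: 9414 days.
9414 mod 7 = 6, so 6 days before Monday is Tuesday.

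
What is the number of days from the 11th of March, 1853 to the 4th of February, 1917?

Day-of-year of March 11, 1853: 70.
Day-of-year of February 4, 1917: 35.
1853 has 365 days, so 365 − 70 = 295 days remain in 1853.
Full years 1854–1916: 48 common + 15 leap = 48×365 + 15×366 = 23010 days.
Total: 295 + 23010 + 35 = 23340 days.

23340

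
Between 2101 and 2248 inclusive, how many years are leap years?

Years divisible by 4: 2104, 2108, …, 2248 — 37 in all.
Of these, 2200 is divisible by 100 but not 400, so not leap.
Leap years: 37 − 1 = 36.

36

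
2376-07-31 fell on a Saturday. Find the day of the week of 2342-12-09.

Wednesday

Count forward from the earlier date (December 9, 2342) to the later (July 31, 2376):
Day-of-year of December 9, 2342: 343.
Day-of-year of July 31, 2376: 213.
2342 has 365 days, so 365 − 343 = 22 days remain in 2342.
Full years 2343–2375: 25 common + 8 leap = 25×365 + 8×366 = 12053 days.
Total: 22 + 12053 + 213 = 12288 days.
12288 mod 7 = 3, so 3 days before Saturday is Wednesday.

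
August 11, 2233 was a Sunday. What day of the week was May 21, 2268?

Thursday

Day-of-year of August 11, 2233: 223.
Day-of-year of May 21, 2268: 142.
2233 has 365 days, so 365 − 223 = 142 days remain in 2233.
Full years 2234–2267: 26 common + 8 leap = 26×365 + 8×366 = 12418 days.
Total: 142 + 12418 + 142 = 12702 days.
12702 mod 7 = 4, so 4 days after Sunday is Thursday.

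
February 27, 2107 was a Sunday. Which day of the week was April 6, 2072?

Wednesday

Count forward from the earlier date (April 6, 2072) to the later (February 27, 2107):
From April 6, 2072 to April 6, 2106: 34 years, of which 7 contain a Feb 29 — 27×365 + 7×366 = 12417 days.
(2100 is not a leap year (divisible by 100 but not 400).)
April 2106: 30 − 6 = 24 days remain.
Then 9 full months totalling 276 days.
February 1–27, 2107: 27 days (2107 is not a leap year).
Residual: 327 days.
Total: 12744 days.
12744 mod 7 = 4, so 4 days before Sunday is Wednesday.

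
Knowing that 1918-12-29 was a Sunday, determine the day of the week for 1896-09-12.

Count forward from the earlier date (September 12, 1896) to the later (December 29, 1918):
Day-of-year of September 12, 1896: 256.
Day-of-year of December 29, 1918: 363.
1896 has 366 days, so 366 − 256 = 110 days remain in 1896.
Full years 1897–1917: 17 common + 4 leap = 17×365 + 4×366 = 7669 days.
Total: 110 + 7669 + 363 = 8142 days.
8142 mod 7 = 1, so 1 day before Sunday is Saturday.

Saturday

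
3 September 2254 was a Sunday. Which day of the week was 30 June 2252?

Wednesday

Count forward from the earlier date (June 30, 2252) to the later (September 3, 2254):
Day-of-year of June 30, 2252: 182.
Day-of-year of September 3, 2254: 246.
2252 has 366 days, so 366 − 182 = 184 days remain in 2252.
Full years: 2253: 365. Sum = 365.
Total: 184 + 365 + 246 = 795 days.
795 mod 7 = 4, so 4 days before Sunday is Wednesday.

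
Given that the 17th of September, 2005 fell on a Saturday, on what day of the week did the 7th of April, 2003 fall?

Count forward from the earlier date (April 7, 2003) to the later (September 17, 2005):
Day-of-year of April 7, 2003: 97.
Day-of-year of September 17, 2005: 260.
2003 has 365 days, so 365 − 97 = 268 days remain in 2003.
Full years: 2004: 366. Sum = 366.
Total: 268 + 366 + 260 = 894 days.
894 mod 7 = 5, so 5 days before Saturday is Monday.

Monday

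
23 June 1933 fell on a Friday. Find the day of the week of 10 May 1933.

Count forward from the earlier date (May 10, 1933) to the later (June 23, 1933):
May 1933: 31 − 10 = 21 days remain.
June 1–23, 1933: 23 days.
Total: 21 + 23 = 44 days.
44 mod 7 = 2, so 2 days before Friday is Wednesday.

Wednesday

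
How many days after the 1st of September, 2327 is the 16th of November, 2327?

76

September 2327: 30 − 1 = 29 days remain.
Then October (31): 31 days.
November 1–16, 2327: 16 days.
Total: 29 + 31 + 16 = 76 days.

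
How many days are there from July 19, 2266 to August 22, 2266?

July 2266: 31 − 19 = 12 days remain.
August 1–22, 2266: 22 days.
Total: 12 + 22 = 34 days.

34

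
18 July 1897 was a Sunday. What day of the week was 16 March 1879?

Count forward from the earlier date (March 16, 1879) to the later (July 18, 1897):
Day-of-year of March 16, 1879: 75.
Day-of-year of July 18, 1897: 199.
1879 has 365 days, so 365 − 75 = 290 days remain in 1879.
Full years 1880–1896: 12 common + 5 leap = 12×365 + 5×366 = 6210 days.
Total: 290 + 6210 + 199 = 6699 days.
6699 is a multiple of 7, so 16 March 1879 falls on the same weekday: Sunday.

Sunday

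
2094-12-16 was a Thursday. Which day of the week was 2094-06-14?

Monday

Count forward from the earlier date (June 14, 2094) to the later (December 16, 2094):
June 2094: 30 − 14 = 16 days remain.
Then July (31), August (31), September (30), October (31), November (30): 31 + 31 + 30 + 31 + 30 = 153 days.
December 1–16, 2094: 16 days.
Total: 16 + 153 + 16 = 185 days.
185 mod 7 = 3, so 3 days before Thursday is Monday.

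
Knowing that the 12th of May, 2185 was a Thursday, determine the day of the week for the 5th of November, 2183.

Count forward from the earlier date (November 5, 2183) to the later (May 12, 2185):
Day-of-year of November 5, 2183: 309.
Day-of-year of May 12, 2185: 132.
2183 has 365 days, so 365 − 309 = 56 days remain in 2183.
Full years: 2184: 366. Sum = 366.
Total: 56 + 366 + 132 = 554 days.
554 mod 7 = 1, so 1 day before Thursday is Wednesday.

Wednesday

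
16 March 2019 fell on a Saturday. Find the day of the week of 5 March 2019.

Count forward from the earlier date (March 5, 2019) to the later (March 16, 2019):
Within March 2019: 16 − 5 = 11 days.
11 mod 7 = 4, so 4 days before Saturday is Tuesday.

Tuesday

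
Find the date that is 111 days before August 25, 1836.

May 6, 1836

Count 111 days before August 25, 1836:
May 1836: 31 − 6 = 25 days remain.
Then June (30), July (31): 30 + 31 = 61 days.
August 1–25, 1836: 25 days.
Total: 25 + 61 + 25 = 111 days.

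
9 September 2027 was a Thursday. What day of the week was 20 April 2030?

Day-of-year of September 9, 2027: 252.
Day-of-year of April 20, 2030: 110.
2027 has 365 days, so 365 − 252 = 113 days remain in 2027.
Full years: 2028: 366; 2029: 365. Sum = 731.
Total: 113 + 731 + 110 = 954 days.
954 mod 7 = 2, so 2 days after Thursday is Saturday.

Saturday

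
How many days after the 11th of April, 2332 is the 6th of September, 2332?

148

April 2332: 30 − 11 = 19 days remain.
Then May (31), June (30), July (31), August (31): 31 + 30 + 31 + 31 = 123 days.
September 1–6, 2332: 6 days.
Total: 19 + 123 + 6 = 148 days.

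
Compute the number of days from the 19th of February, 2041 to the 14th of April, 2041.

February 2041: 28 − 19 = 9 days remain (2041 is not a leap year, so February has 28 days).
Then March (31): 31 days.
April 1–14, 2041: 14 days.
Total: 9 + 31 + 14 = 54 days.

54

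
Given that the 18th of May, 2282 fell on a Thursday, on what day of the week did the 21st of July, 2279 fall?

Count forward from the earlier date (July 21, 2279) to the later (May 18, 2282):
July 21, 2279 → July 21, 2280: 366 days (2280 is a leap year).
July 21, 2280 → July 21, 2281: 365 days.
July 2281: 31 − 21 = 10 days remain.
Then 9 full months totalling 273 days.
May 1–18, 2282: 18 days.
Residual: 301 days.
Total: 1032 days.
1032 mod 7 = 3, so 3 days before Thursday is Monday.

Monday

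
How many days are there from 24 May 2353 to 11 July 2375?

Day-of-year of May 24, 2353: 144.
Day-of-year of July 11, 2375: 192.
2353 has 365 days, so 365 − 144 = 221 days remain in 2353.
Full years 2354–2374: 16 common + 5 leap = 16×365 + 5×366 = 7670 days.
Total: 221 + 7670 + 192 = 8083 days.

8083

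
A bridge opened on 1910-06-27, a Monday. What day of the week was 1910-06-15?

Count forward from the earlier date (June 15, 1910) to the later (June 27, 1910):
Within June 1910: 27 − 15 = 12 days.
12 mod 7 = 5, so 5 days before Monday is Wednesday.

Wednesday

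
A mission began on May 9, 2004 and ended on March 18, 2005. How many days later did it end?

313

May 2004: 31 − 9 = 22 days remain.
Then 9 full months totalling 273 days.
March 1–18, 2005: 18 days.
Residual: 313 days.
Total: 313 days.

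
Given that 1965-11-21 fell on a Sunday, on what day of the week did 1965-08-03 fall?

Count forward from the earlier date (August 3, 1965) to the later (November 21, 1965):
August 1965: 31 − 3 = 28 days remain.
Then September (30), October (31): 30 + 31 = 61 days.
November 1–21, 1965: 21 days.
Total: 28 + 61 + 21 = 110 days.
110 mod 7 = 5, so 5 days before Sunday is Tuesday.

Tuesday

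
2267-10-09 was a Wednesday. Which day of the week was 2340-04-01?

Day-of-year of October 9, 2267: 282.
Day-of-year of April 1, 2340: 92.
2267 has 365 days, so 365 − 282 = 83 days remain in 2267.
Full years 2268–2339: 55 common + 17 leap = 55×365 + 17×366 = 26297 days.
Total: 83 + 26297 + 92 = 26472 days.
26472 mod 7 = 5, so 5 days after Wednesday is Monday.

Monday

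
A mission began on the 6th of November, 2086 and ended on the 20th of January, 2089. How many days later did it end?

Day-of-year of November 6, 2086: 310.
Day-of-year of January 20, 2089: 20.
2086 has 365 days, so 365 − 310 = 55 days remain in 2086.
Full years: 2087: 365; 2088: 366. Sum = 731.
Total: 55 + 731 + 20 = 806 days.

806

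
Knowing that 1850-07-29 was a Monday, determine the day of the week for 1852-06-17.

Day-of-year of July 29, 1850: 210.
Day-of-year of June 17, 1852: 169.
1850 has 365 days, so 365 − 210 = 155 days remain in 1850.
Full years: 1851: 365. Sum = 365.
Total: 155 + 365 + 169 = 689 days.
689 mod 7 = 3, so 3 days after Monday is Thursday.

Thursday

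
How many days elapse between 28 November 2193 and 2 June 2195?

November 2193: 30 − 28 = 2 days remain.
Then 18 full months totalling 547 days.
June 1–2, 2195: 2 days.
Total: 2 + 547 + 2 = 551 days.

551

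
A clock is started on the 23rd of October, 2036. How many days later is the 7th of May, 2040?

Day-of-year of October 23, 2036: 297.
Day-of-year of May 7, 2040: 128.
2036 has 366 days, so 366 − 297 = 69 days remain in 2036.
Full years: 2037: 365; 2038: 365; 2039: 365. Sum = 1095.
Total: 69 + 1095 + 128 = 1292 days.

1292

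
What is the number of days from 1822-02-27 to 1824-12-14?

Day-of-year of February 27, 1822: 58.
Day-of-year of December 14, 1824: 349.
1822 has 365 days, so 365 − 58 = 307 days remain in 1822.
Full years: 1823: 365. Sum = 365.
Total: 307 + 365 + 349 = 1021 days.

1021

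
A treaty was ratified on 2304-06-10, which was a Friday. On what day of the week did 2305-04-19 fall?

Wednesday

June 2304: 30 − 10 = 20 days remain.
Then 9 full months totalling 274 days.
April 1–19, 2305: 19 days.
Residual: 313 days.
Total: 313 days.
313 mod 7 = 5, so 5 days after Friday is Wednesday.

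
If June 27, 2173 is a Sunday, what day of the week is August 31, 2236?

Wednesday

From June 27, 2173 to June 27, 2236: 63 years, of which 15 contain a Feb 29 — 48×365 + 15×366 = 23010 days.
(2200 is not a leap year (divisible by 100 but not 400).)
June 2236: 30 − 27 = 3 days remain.
Then July (31): 31 days.
August 1–31, 2236: 31 days.
Residual: 65 days.
Total: 23075 days.
23075 mod 7 = 3, so 3 days after Sunday is Wednesday.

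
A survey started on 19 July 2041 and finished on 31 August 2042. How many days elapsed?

July 19, 2041 → July 19, 2042: 365 days.
July 2042: 31 − 19 = 12 days remain.
August 1–31, 2042: 31 days.
Residual: 43 days.
Total: 408 days.

408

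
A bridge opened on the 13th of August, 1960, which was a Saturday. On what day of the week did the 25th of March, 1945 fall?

Count forward from the earlier date (March 25, 1945) to the later (August 13, 1960):
From March 25, 1945 to March 25, 1960: 15 years, of which 4 contain a Feb 29 — 11×365 + 4×366 = 5479 days.
March 1960: 31 − 25 = 6 days remain.
Then April (30), May (31), June (30), July (31): 30 + 31 + 30 + 31 = 122 days.
August 1–13, 1960: 13 days.
Residual: 141 days.
Total: 5620 days.
5620 mod 7 = 6, so 6 days before Saturday is Sunday.

Sunday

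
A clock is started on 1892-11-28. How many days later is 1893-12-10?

377

November 28, 1892 → November 28, 1893: 365 days.
November 1893: 30 − 28 = 2 days remain.
December 1–10, 1893: 10 days.
Residual: 12 days.
Total: 377 days.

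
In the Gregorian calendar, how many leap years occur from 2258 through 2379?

Years divisible by 4: 2260, 2264, …, 2376 — 30 in all.
Of these, 2300 is divisible by 100 but not 400, so not leap.
Leap years: 30 − 1 = 29.

29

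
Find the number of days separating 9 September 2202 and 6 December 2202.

88

September 2202: 30 − 9 = 21 days remain.
Then October (31), November (30): 31 + 30 = 61 days.
December 1–6, 2202: 6 days.
Total: 21 + 61 + 6 = 88 days.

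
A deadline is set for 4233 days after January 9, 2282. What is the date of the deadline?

August 12, 2293

Count 4233 days after January 9, 2282:
From January 9, 2282 to January 9, 2293: 11 years, of which 3 contain a Feb 29 — 8×365 + 3×366 = 4018 days.
January 2293: 31 − 9 = 22 days remain.
Then February 2293 (28), March (31), April (30), May (31), June (30), July (31): 28 + 31 + 30 + 31 + 30 + 31 = 181 days.
August 1–12, 2293: 12 days.
Residual: 215 days.
Total: 4233 days.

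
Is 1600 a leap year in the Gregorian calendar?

Yes

1600 is a leap year (divisible by 400).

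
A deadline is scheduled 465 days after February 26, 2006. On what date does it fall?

June 6, 2007

Count 465 days after February 26, 2006:
February 2006: 28 − 26 = 2 days remain (2006 is not a leap year, so February has 28 days).
Then 15 full months totalling 457 days.
June 1–6, 2007: 6 days.
Total: 2 + 457 + 6 = 465 days.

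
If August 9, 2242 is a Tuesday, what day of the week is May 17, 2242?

Count forward from the earlier date (May 17, 2242) to the later (August 9, 2242):
May 2242: 31 − 17 = 14 days remain.
Then June (30), July (31): 30 + 31 = 61 days.
August 1–9, 2242: 9 days.
Total: 14 + 61 + 9 = 84 days.
84 is a multiple of 7, so May 17, 2242 falls on the same weekday: Tuesday.

Tuesday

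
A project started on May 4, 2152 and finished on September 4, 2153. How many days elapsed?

May 4, 2152 → May 4, 2153: 365 days.
May 2153: 31 − 4 = 27 days remain.
Then June (30), July (31), August (31): 30 + 31 + 31 = 92 days.
September 1–4, 2153: 4 days.
Residual: 123 days.
Total: 488 days.

488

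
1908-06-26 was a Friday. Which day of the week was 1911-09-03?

Sunday

Day-of-year of June 26, 1908: 178.
Day-of-year of September 3, 1911: 246.
1908 has 366 days, so 366 − 178 = 188 days remain in 1908.
Full years: 1909: 365; 1910: 365. Sum = 730.
Total: 188 + 730 + 246 = 1164 days.
1164 mod 7 = 2, so 2 days after Friday is Sunday.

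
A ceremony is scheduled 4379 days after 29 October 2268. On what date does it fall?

25 October 2280

Count 4379 days after October 29, 2268:
Day-of-year of October 29, 2268: 303.
Day-of-year of October 25, 2280: 299.
2268 has 366 days, so 366 − 303 = 63 days remain in 2268.
Full years 2269–2279: 9 common + 2 leap = 9×365 + 2×366 = 4017 days.
Total: 63 + 4017 + 299 = 4379 days.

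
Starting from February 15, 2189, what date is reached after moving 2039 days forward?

September 16, 2194

Count 2039 days after February 15, 2189:
Day-of-year of February 15, 2189: 46.
Day-of-year of September 16, 2194: 259.
2189 has 365 days, so 365 − 46 = 319 days remain in 2189.
Full years: 2190: 365; 2191: 365; 2192: 366; 2193: 365. Sum = 1461.
Total: 319 + 1461 + 259 = 2039 days.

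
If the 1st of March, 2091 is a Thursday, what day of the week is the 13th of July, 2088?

Tuesday

Count forward from the earlier date (July 13, 2088) to the later (March 1, 2091):
July 13, 2088 → July 13, 2089: 365 days.
July 13, 2089 → July 13, 2090: 365 days.
July 2090: 31 − 13 = 18 days remain.
Then August (31), September (30), October (31), November (30), December (31), January (31), February 2091 (28): 31 + 30 + 31 + 30 + 31 + 31 + 28 = 212 days.
March 1, 2091: 1 day.
Residual: 231 days.
Total: 961 days.
961 mod 7 = 2, so 2 days before Thursday is Tuesday.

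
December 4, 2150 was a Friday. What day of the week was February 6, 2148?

Count forward from the earlier date (February 6, 2148) to the later (December 4, 2150):
Day-of-year of February 6, 2148: 37.
Day-of-year of December 4, 2150: 338.
2148 has 366 days, so 366 − 37 = 329 days remain in 2148.
Full years: 2149: 365. Sum = 365.
Total: 329 + 365 + 338 = 1032 days.
1032 mod 7 = 3, so 3 days before Friday is Tuesday.

Tuesday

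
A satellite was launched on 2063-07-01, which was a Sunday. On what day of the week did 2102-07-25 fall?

Day-of-year of July 1, 2063: 182.
Day-of-year of July 25, 2102: 206.
2063 has 365 days, so 365 − 182 = 183 days remain in 2063.
Full years 2064–2101: 29 common + 9 leap = 29×365 + 9×366 = 13879 days.
Total: 183 + 13879 + 206 = 14268 days.
14268 mod 7 = 2, so 2 days after Sunday is Tuesday.

Tuesday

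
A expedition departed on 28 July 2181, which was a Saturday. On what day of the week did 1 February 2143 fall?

Friday

Count forward from the earlier date (February 1, 2143) to the later (July 28, 2181):
Day-of-year of February 1, 2143: 32.
Day-of-year of July 28, 2181: 209.
2143 has 365 days, so 365 − 32 = 333 days remain in 2143.
Full years 2144–2180: 27 common + 10 leap = 27×365 + 10×366 = 13515 days.
Total: 333 + 13515 + 209 = 14057 days.
14057 mod 7 = 1, so 1 day before Saturday is Friday.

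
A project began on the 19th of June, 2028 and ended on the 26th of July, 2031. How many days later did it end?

1132

Day-of-year of June 19, 2028: 171.
Day-of-year of July 26, 2031: 207.
2028 has 366 days, so 366 − 171 = 195 days remain in 2028.
Full years: 2029: 365; 2030: 365. Sum = 730.
Total: 195 + 730 + 207 = 1132 days.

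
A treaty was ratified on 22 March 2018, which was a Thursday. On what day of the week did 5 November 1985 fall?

Count forward from the earlier date (November 5, 1985) to the later (March 22, 2018):
From November 5, 1985 to November 5, 2017: 32 years, of which 8 contain a Feb 29 — 24×365 + 8×366 = 11688 days.
(2000 is a leap year (divisible by 400).)
November 2017: 30 − 5 = 25 days remain.
Then December (31), January (31), February 2018 (28): 31 + 31 + 28 = 90 days.
March 1–22, 2018: 22 days.
Residual: 137 days.
Total: 11825 days.
11825 mod 7 = 2, so 2 days before Thursday is Tuesday.

Tuesday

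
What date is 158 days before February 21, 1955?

September 16, 1954

Count 158 days before February 21, 1955:
Day-of-year of September 16, 1954: 259.
Day-of-year of February 21, 1955: 52.
1954 has 365 days, so 365 − 259 = 106 days remain in 1954.
Total: 106 + 52 = 158 days.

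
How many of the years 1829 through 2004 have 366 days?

43

Years divisible by 4: 1832, 1836, …, 2004 — 44 in all.
Of these, 1900 is divisible by 100 but not 400, so not leap.
2000 is divisible by 400, so still leap.
Leap years: 44 − 1 = 43.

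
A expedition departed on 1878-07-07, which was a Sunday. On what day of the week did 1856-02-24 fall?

Count forward from the earlier date (February 24, 1856) to the later (July 7, 1878):
Day-of-year of February 24, 1856: 55.
Day-of-year of July 7, 1878: 188.
1856 has 366 days, so 366 − 55 = 311 days remain in 1856.
Full years 1857–1877: 16 common + 5 leap = 16×365 + 5×366 = 7670 days.
Total: 311 + 7670 + 188 = 8169 days.
8169 is a multiple of 7, so 1856-02-24 falls on the same weekday: Sunday.

Sunday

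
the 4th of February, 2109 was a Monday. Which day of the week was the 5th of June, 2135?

Sunday

From February 4, 2109 to February 4, 2135: 26 years, of which 6 contain a Feb 29 — 20×365 + 6×366 = 9496 days.
February 2135: 28 − 4 = 24 days remain (2135 is not a leap year, so February has 28 days).
Then March (31), April (30), May (31): 31 + 30 + 31 = 92 days.
June 1–5, 2135: 5 days.
Residual: 121 days.
Total: 9617 days.
9617 mod 7 = 6, so 6 days after Monday is Sunday.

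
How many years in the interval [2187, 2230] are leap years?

10

Years divisible by 4 in [2187, 2230]: 2188, 2192, 2196, 2200, 2204, 2208, 2212, 2216, 2220, 2224, 2228.
Of these, 2200 is divisible by 100 but not 400, so not leap.
Leap years: 11 − 1 = 10.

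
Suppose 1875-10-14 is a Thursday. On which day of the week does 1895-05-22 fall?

From October 14, 1875 to October 14, 1894: 19 years, of which 5 contain a Feb 29 — 14×365 + 5×366 = 6940 days.
October 1894: 31 − 14 = 17 days remain.
Then November (30), December (31), January (31), February 1895 (28), March (31), April (30): 30 + 31 + 31 + 28 + 31 + 30 = 181 days.
May 1–22, 1895: 22 days.
Residual: 220 days.
Total: 7160 days.
7160 mod 7 = 6, so 6 days after Thursday is Wednesday.

Wednesday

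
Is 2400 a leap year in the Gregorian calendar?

2400 is a leap year (divisible by 400).

Yes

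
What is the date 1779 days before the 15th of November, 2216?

the 2nd of January, 2212

Count 1779 days before November 15, 2216:
Day-of-year of January 2, 2212: 2.
Day-of-year of November 15, 2216: 320.
2212 has 366 days, so 366 − 2 = 364 days remain in 2212.
Full years: 2213: 365; 2214: 365; 2215: 365. Sum = 1095.
Total: 364 + 1095 + 320 = 1779 days.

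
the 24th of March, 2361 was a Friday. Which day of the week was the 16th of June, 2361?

Friday

March 2361: 31 − 24 = 7 days remain.
Then April (30), May (31): 30 + 31 = 61 days.
June 1–16, 2361: 16 days.
Total: 7 + 61 + 16 = 84 days.
84 is a multiple of 7, so the 16th of June, 2361 falls on the same weekday: Friday.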